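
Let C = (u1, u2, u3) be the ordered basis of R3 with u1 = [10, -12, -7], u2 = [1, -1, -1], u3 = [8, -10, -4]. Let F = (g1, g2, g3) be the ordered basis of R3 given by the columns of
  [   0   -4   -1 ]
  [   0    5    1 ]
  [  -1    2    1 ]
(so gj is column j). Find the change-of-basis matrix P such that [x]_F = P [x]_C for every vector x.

Take x = uj: its C-coordinates are the j-th standard unit vector, so P e_j — column j of P — equals [uj]_F.
u1 = g1 - 2g2 - 2g3, giving column 1 = [1, -2, -2]; repeating for each j gives P = [[1, 0, 0], [-2, 0, -2], [-2, -1, 0]].

[[1, 0, 0], [-2, 0, -2], [-2, -1, 0]]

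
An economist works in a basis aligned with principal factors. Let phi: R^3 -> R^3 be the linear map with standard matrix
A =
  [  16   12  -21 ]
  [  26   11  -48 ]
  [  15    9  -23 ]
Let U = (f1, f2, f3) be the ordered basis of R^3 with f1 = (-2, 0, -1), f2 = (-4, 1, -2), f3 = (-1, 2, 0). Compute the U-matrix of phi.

Let P have columns f1, ..., f3. Then [phi]_U = P^(-1) A P.
Here det P = -1, so P^(-1) is integer; computing A P first and then P^(-1)(A P) gives [[3, -1, -3], [2, 3, 0], [-3, 0, -2]].

[[3, -1, -3], [2, 3, 0], [-3, 0, -2]]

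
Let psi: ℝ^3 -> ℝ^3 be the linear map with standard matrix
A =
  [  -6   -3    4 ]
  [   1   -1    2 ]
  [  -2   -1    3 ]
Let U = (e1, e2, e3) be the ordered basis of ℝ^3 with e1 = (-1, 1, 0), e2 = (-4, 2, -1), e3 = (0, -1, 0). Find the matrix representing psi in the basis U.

With P the matrix whose columns are e1, ..., e3, [psi]_U = P^(-1) A P.
Column by column: psi(e1) = A e1 = (3, -2, 1); its U-coordinates (1, -1, 1) give column 1.
Continuing for each basis vector yields [psi]_U = [[1, -2, 1], [-1, -3, -1], [1, 0, -2]].

[[1, -2, 1], [-1, -3, -1], [1, 0, -2]]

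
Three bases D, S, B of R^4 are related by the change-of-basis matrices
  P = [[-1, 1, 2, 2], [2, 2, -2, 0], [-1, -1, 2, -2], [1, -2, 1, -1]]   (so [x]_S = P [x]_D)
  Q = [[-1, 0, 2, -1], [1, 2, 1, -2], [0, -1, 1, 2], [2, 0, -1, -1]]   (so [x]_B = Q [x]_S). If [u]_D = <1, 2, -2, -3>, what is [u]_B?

First [u]_S = P [u]_D = <-9, 10, -1, -2>.
Then [u]_B = Q [u]_S = <9, 14, -15, -15>.

<9, 14, -15, -15>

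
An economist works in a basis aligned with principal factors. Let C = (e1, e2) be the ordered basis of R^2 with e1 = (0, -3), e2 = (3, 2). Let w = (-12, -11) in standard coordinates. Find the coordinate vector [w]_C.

[w]_C is the unique c with M c = w, where M has columns e1, e2.
System: 0c_1 + 3c_2 = -12, -3c_1 + 2c_2 = -11; solving gives c_1 = 1, c_2 = -4.
Check: e1 - 4e2 = (-12, -11).

(1, -4)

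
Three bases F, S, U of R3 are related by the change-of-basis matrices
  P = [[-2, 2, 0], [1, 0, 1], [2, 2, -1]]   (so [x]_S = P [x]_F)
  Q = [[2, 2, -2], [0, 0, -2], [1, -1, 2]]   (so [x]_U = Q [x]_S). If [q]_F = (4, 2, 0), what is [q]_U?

First [q]_S = P [q]_F = (-4, 4, 12).
Then [q]_U = Q [q]_S = (-24, -24, 16).

(-24, -24, 16)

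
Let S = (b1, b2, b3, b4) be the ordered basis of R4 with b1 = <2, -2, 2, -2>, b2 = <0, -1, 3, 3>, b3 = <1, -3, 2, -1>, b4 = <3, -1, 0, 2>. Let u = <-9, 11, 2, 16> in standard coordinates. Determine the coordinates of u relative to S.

<-1, 4, -4, -1>

We seek scalars with c_1 b1 + ... + c_4 b4 = u; equivalently solve M c = u where the columns of M are b1, ..., b4.
Solving this 4x4 system gives c = (-1, 4, -4, -1).
Check: -b1 + 4b2 - 4b3 - b4 = <-9, 11, 2, 16>.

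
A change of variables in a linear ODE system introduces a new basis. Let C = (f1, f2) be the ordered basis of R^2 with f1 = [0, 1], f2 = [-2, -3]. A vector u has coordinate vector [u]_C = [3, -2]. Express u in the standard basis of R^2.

u = M [u]_C, where M has columns f1, f2.
Carrying out the matrix-vector product, u = [4, 9].

[4, 9]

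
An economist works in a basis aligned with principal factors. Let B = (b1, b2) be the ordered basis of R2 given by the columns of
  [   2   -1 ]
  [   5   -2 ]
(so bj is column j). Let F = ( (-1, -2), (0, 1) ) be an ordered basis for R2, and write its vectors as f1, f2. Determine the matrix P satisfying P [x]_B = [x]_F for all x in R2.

[[-2, 1], [1, 0]]

Let M have columns bj and N have columns fj. Then for every x, N [x]_F = x = M [x]_B, so P = N^(-1) M.
Since det N = -1, N^(-1) has integer entries; multiplying gives P = [[-2, 1], [1, 0]].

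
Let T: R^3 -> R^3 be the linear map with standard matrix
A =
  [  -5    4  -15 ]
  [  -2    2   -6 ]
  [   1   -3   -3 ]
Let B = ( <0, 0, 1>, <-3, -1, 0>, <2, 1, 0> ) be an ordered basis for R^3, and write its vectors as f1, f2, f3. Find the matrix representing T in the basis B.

The j-th column of [T]_B is [T(fj)]_B.
T(f1) = A f1 = <-15, -6, -3> = -3f1 + 3f2 - 3f3, so column 1 is <-3, 3, -3>.
Repeating for f2, f3 and assembling the columns gives [[-3, 0, -1], [3, -3, 2], [-3, 1, 0]].

[[-3, 0, -1], [3, -3, 2], [-3, 1, 0]]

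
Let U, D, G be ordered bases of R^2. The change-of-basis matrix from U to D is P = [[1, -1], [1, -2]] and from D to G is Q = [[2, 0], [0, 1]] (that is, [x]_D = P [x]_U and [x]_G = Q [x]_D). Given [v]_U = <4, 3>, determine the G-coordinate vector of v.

<2, -2>

Apply P to get D-coordinates <1, -2>, then Q to get G-coordinates.
The result is [v]_G = <2, -2>.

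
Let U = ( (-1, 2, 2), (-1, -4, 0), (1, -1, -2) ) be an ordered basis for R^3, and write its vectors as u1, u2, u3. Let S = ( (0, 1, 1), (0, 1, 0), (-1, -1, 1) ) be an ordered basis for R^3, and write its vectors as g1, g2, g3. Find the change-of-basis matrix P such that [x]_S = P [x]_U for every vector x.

[[1, -1, -1], [2, -2, -1], [1, 1, -1]]

Column j of P is [uj]_S, since P maps U-coordinates to S-coordinates.
Expressing u1 in S: u1 = g1 + 2g2 + g3, so column 1 of P is (1, 2, 1).
Doing the same for each uj gives P = [[1, -1, -1], [2, -2, -1], [1, 1, -1]].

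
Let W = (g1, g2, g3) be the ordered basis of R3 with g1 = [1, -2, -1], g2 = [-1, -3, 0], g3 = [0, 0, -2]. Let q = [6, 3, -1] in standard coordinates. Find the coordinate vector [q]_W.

Write q = c_1 g1 + ... + c_3 g3 and solve for the c_i.
Solving this 3x3 system gives c = (3, -3, -1).
Check: 3g1 - 3g2 - g3 = [6, 3, -1].

[3, -3, -1]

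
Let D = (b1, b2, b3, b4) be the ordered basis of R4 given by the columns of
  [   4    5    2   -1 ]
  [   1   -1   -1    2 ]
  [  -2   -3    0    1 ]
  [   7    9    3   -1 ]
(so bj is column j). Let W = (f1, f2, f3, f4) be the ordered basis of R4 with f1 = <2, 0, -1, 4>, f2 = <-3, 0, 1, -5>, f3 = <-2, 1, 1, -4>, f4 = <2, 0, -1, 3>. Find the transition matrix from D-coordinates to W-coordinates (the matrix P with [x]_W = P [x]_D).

[[2, 1, -2, 2], [0, 1, -2, -1], [1, -1, -1, 2], [1, 2, -1, -2]]

Take x = bj: its D-coordinates are the j-th standard unit vector, so P e_j — column j of P — equals [bj]_W.
b1 = 2f1 + 0·f2 + f3 + f4, giving column 1 = <2, 0, 1, 1>; repeating for each j gives P = [[2, 1, -2, 2], [0, 1, -2, -1], [1, -1, -1, 2], [1, 2, -1, -2]].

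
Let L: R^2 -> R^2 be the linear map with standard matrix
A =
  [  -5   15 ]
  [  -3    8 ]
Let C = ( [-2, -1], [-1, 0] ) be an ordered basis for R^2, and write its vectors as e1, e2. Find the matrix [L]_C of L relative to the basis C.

[[2, -3], [1, 1]]

The j-th column of [L]_C is [L(ej)]_C.
L(e1) = A e1 = [-5, -2] = 2e1 + e2, so column 1 is [2, 1].
Repeating for e2 and assembling the columns gives [[2, -3], [1, 1]].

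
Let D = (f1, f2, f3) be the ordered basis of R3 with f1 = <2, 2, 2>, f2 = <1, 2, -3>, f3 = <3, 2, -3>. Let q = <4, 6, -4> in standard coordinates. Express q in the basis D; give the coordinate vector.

<1, 2, 0>

[q]_D is the unique c with M c = q, where M has columns f1, ..., f3.
Solving this 3x3 system gives c = (1, 2, 0).
Check: f1 + 2f2 + 0·f3 = <4, 6, -4>.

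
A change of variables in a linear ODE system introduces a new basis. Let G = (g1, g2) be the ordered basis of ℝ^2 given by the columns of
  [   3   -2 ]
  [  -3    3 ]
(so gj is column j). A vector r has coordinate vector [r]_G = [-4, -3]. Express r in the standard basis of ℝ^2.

[-6, 3]

r = M [r]_G, where M has columns g1, g2.
Carrying out the matrix-vector product, r = [-6, 3].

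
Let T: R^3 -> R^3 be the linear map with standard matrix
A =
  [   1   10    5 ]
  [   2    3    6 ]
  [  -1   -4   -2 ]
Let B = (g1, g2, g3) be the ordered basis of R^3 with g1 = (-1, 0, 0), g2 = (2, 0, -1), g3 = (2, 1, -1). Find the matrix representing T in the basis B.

The j-th column of [T]_B is [T(gj)]_B.
T(g1) = A g1 = (-1, -2, 1) = -g1 + g2 - 2g3, so column 1 is (-1, 1, -2).
Repeating for g2, g3 and assembling the columns gives [[-1, 3, 1], [1, 2, 3], [-2, -2, 1]].

[[-1, 3, 1], [1, 2, 3], [-2, -2, 1]]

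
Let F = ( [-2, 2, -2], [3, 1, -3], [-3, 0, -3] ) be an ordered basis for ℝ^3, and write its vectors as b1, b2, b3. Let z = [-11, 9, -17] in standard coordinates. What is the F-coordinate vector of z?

We seek scalars with c_1 b1 + ... + c_3 b3 = z; equivalently solve M c = z where the columns of M are b1, ..., b3.
Gaussian elimination on [M | z] yields c = (4, 1, 2).
Check: 4b1 + b2 + 2b3 = [-11, 9, -17].

[4, 1, 2]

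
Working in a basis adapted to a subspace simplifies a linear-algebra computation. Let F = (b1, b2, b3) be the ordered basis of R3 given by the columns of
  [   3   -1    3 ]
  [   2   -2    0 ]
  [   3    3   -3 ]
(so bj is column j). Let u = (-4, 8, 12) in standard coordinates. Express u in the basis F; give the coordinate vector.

Write u = c_1 b1 + ... + c_3 b3 and solve for the c_i.
Row-reducing the augmented matrix [M | u] gives c = (2, -2, -4).
Check: 2b1 - 2b2 - 4b3 = (-4, 8, 12).

(2, -2, -4)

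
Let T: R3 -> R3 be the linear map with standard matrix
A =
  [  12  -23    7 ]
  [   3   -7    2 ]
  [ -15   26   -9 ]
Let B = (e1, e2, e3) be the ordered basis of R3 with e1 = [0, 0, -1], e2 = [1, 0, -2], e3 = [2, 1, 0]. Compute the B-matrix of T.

With P the matrix whose columns are e1, ..., e3, [T]_B = P^(-1) A P.
Column by column: T(e1) = A e1 = [-7, -2, 9]; its B-coordinates [-3, -3, -2] give column 1.
Continuing for each basis vector yields [T]_B = [[-3, -3, -2], [-3, 0, 3], [-2, -1, -1]].

[[-3, -3, -2], [-3, 0, 3], [-2, -1, -1]]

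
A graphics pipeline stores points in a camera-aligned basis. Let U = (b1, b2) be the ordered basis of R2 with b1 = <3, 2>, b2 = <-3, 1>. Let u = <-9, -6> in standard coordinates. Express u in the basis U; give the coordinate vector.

<-3, 0>

[u]_U is the unique c with M c = u, where M has columns b1, b2.
System: 3c_1 - 3c_2 = -9, 2c_1 + c_2 = -6; solving gives c_1 = -3, c_2 = 0.
Check: -3b1 + 0·b2 = <-9, -6>.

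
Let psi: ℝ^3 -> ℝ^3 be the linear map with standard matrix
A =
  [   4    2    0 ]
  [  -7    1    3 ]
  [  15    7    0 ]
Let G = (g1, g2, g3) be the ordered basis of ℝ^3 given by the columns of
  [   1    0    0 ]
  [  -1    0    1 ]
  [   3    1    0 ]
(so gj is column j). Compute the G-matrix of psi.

[[2, 0, 2], [2, 0, 1], [3, 3, 3]]

With P the matrix whose columns are g1, ..., g3, [psi]_G = P^(-1) A P.
Column by column: psi(g1) = A g1 = [2, 1, 8]; its G-coordinates [2, 2, 3] give column 1.
Continuing for each basis vector yields [psi]_G = [[2, 0, 2], [2, 0, 1], [3, 3, 3]].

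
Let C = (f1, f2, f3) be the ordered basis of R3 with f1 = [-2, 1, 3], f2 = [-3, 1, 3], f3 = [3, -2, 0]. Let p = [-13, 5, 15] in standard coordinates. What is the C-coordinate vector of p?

[2, 3, 0]

[p]_C is the unique c with M c = p, where M has columns f1, ..., f3.
Gaussian elimination on [M | p] yields c = (2, 3, 0).
Check: 2f1 + 3f2 + 0·f3 = [-13, 5, 15].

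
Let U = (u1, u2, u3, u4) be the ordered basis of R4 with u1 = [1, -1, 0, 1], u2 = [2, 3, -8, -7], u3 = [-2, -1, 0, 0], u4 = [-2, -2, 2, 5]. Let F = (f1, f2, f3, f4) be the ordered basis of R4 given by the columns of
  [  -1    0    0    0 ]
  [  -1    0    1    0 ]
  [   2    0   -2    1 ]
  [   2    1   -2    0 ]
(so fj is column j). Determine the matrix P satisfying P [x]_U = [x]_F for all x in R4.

[[-1, -2, 2, 2], [-1, -1, -2, 1], [-2, 1, 1, 0], [-2, -2, -2, -2]]

Column j of P is [uj]_F, since P maps U-coordinates to F-coordinates.
Expressing u1 in F: u1 = -f1 - f2 - 2f3 - 2f4, so column 1 of P is [-1, -1, -2, -2].
Doing the same for each uj gives P = [[-1, -2, 2, 2], [-1, -1, -2, 1], [-2, 1, 1, 0], [-2, -2, -2, -2]].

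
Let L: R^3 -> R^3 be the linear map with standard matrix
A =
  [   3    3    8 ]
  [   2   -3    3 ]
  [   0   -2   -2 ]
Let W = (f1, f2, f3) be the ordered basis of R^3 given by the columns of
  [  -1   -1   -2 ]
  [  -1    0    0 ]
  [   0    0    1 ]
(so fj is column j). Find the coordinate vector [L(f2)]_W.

Column 2 of [L]_W is the W-coordinate vector of L(f2).
In standard coordinates L(f2) = A f2 = <-3, -2, 0>.
Converting to W: <-3, -2, 0> = 2f1 + f2 + 0·f3, so the coordinate vector is <2, 1, 0>.

<2, 1, 0>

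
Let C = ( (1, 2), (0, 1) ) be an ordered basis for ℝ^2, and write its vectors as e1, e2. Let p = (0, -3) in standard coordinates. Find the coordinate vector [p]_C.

Write p = c_1 e1 + c_2 e2 and solve for the c_i.
System: c_1 + 0c_2 = 0, 2c_1 + c_2 = -3; solving gives c_1 = 0, c_2 = -3.
Check: 0·e1 - 3e2 = (0, -3).

(0, -3)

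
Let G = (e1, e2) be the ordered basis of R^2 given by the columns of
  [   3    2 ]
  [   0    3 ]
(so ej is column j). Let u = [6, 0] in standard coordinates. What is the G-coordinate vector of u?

Write u = c_1 e1 + c_2 e2 and solve for the c_i.
System: 3c_1 + 2c_2 = 6, 0c_1 + 3c_2 = 0; solving gives c_1 = 2, c_2 = 0.
Check: 2e1 + 0·e2 = [6, 0].

[2, 0]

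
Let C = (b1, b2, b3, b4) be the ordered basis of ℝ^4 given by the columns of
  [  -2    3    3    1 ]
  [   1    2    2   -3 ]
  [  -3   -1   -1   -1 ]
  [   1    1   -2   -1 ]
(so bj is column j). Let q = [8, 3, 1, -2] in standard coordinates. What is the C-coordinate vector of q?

Write q = c_1 b1 + ... + c_4 b4 and solve for the c_i.
Row-reducing the augmented matrix [M | q] gives c = (-1, 1, 1, 0).
Check: -b1 + b2 + b3 + 0·b4 = [8, 3, 1, -2].

[-1, 1, 1, 0]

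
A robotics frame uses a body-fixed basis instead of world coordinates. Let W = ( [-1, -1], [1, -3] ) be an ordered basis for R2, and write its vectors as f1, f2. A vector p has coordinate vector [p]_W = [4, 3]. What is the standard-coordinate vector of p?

The coordinates say p = 4f1 + 3f2; adding the scaled basis vectors gives [-1, -13].

[-1, -13]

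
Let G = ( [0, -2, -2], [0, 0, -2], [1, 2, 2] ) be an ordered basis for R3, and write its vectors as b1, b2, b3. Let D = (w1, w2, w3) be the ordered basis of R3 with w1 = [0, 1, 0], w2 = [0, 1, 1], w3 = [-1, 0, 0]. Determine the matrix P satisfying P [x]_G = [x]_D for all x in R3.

Take x = bj: its G-coordinates are the j-th standard unit vector, so P e_j — column j of P — equals [bj]_D.
b1 = 0·w1 - 2w2 + 0·w3, giving column 1 = [0, -2, 0]; repeating for each j gives P = [[0, 2, 0], [-2, -2, 2], [0, 0, -1]].

[[0, 2, 0], [-2, -2, 2], [0, 0, -1]]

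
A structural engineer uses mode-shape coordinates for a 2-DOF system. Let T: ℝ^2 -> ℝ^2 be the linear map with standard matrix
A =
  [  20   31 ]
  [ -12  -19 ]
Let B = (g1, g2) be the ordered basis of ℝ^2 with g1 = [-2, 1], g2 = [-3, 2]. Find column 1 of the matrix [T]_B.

[3, 1]

Column 1 of [T]_B is the B-coordinate vector of T(g1).
In standard coordinates T(g1) = A g1 = [-9, 5].
Converting to B: [-9, 5] = 3g1 + g2, so the coordinate vector is [3, 1].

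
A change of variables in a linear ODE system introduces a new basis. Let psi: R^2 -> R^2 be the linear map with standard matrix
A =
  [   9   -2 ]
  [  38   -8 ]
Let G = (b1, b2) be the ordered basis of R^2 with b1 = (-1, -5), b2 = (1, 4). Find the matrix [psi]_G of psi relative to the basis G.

The j-th column of [psi]_G is [psi(bj)]_G.
psi(b1) = A b1 = (1, 2) = 2b1 + 3b2, so column 1 is (2, 3).
Repeating for b2 and assembling the columns gives [[2, -2], [3, -1]].

[[2, -2], [3, -1]]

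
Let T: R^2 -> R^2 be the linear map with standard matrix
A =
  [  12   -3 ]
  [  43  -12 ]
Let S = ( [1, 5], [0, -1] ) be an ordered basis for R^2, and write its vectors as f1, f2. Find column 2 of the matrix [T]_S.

Column 2 of [T]_S is the S-coordinate vector of T(f2).
In standard coordinates T(f2) = A f2 = [3, 12].
Converting to S: [3, 12] = 3f1 + 3f2, so the coordinate vector is [3, 3].

[3, 3]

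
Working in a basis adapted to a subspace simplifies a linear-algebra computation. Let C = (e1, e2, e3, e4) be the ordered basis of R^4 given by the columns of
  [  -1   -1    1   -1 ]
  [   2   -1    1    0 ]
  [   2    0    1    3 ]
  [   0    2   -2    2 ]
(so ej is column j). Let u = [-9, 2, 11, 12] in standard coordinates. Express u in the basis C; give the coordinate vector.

Write u = c_1 e1 + ... + c_4 e4 and solve for the c_i.
Row-reducing the augmented matrix [M | u] gives c = (3, 3, -1, 2).
Check: 3e1 + 3e2 - e3 + 2e4 = [-9, 2, 11, 12].

[3, 3, -1, 2]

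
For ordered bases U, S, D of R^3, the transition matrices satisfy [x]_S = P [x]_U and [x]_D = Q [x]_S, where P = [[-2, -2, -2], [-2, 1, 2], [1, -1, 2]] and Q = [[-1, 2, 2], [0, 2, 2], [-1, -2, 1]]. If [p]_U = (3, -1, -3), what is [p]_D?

Composing the changes, [p]_D = Q P [p]_U.
Q P = [[0, 2, 10], [-2, 0, 8], [7, -1, 0]]; applying this to (3, -1, -3) gives (-32, -30, 22).

(-32, -30, 22)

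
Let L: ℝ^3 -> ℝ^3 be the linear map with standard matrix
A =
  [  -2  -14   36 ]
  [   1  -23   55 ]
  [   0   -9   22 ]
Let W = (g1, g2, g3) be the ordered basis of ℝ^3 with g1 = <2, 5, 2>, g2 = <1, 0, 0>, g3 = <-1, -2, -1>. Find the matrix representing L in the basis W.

The j-th column of [L]_W is [L(gj)]_W.
L(g1) = A g1 = <-2, -3, -1> = -g1 - g2 - g3, so column 1 is <-1, -1, -1>.
Repeating for g2, g3 and assembling the columns gives [[-1, 1, -2], [-1, -2, -2], [-1, 2, 0]].

[[-1, 1, -2], [-1, -2, -2], [-1, 2, 0]]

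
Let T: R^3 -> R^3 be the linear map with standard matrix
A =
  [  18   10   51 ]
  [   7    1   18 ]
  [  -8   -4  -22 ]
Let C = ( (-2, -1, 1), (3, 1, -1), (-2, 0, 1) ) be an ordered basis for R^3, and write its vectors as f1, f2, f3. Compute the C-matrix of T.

[[-2, -3, -1], [1, 1, 3], [1, -2, -2]]

With P the matrix whose columns are f1, ..., f3, [T]_C = P^(-1) A P.
Column by column: T(f1) = A f1 = (5, 3, -2); its C-coordinates (-2, 1, 1) give column 1.
Continuing for each basis vector yields [T]_C = [[-2, -3, -1], [1, 1, 3], [1, -2, -2]].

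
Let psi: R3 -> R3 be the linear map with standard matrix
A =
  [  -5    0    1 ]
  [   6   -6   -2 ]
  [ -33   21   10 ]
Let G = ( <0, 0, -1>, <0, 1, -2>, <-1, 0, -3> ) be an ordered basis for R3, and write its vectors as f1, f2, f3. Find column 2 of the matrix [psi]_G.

<-3, -2, 2>

Compute psi(f2) = A f2 = <-2, -2, 1> in standard coordinates.
Then write this in G-coordinates: solve for y in y_1 f1 + ... + y_3 f3 = <-2, -2, 1>.
This gives y = <-3, -2, 2>, which is column 2 of [psi]_G.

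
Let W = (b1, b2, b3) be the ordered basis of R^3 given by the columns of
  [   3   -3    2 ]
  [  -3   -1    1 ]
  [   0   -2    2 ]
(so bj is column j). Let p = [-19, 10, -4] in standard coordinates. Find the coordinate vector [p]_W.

We seek scalars with c_1 b1 + ... + c_3 b3 = p; equivalently solve M c = p where the columns of M are b1, ..., b3.
Row-reducing the augmented matrix [M | p] gives c = (-4, 3, 1).
Check: -4b1 + 3b2 + b3 = [-19, 10, -4].

[-4, 3, 1]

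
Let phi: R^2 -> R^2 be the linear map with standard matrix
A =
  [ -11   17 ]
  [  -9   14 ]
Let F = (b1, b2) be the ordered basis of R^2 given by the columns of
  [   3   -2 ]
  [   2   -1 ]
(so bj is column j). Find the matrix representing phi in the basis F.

The j-th column of [phi]_F is [phi(bj)]_F.
phi(b1) = A b1 = [1, 1] = b1 + b2, so column 1 is [1, 1].
Repeating for b2 and assembling the columns gives [[1, 3], [1, 2]].

[[1, 3], [1, 2]]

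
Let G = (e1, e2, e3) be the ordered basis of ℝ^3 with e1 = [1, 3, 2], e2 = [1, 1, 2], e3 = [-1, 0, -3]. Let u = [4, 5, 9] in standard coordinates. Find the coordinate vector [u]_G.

[1, 2, -1]

Write u = c_1 e1 + ... + c_3 e3 and solve for the c_i.
Solving this 3x3 system gives c = (1, 2, -1).
Check: e1 + 2e2 - e3 = [4, 5, 9].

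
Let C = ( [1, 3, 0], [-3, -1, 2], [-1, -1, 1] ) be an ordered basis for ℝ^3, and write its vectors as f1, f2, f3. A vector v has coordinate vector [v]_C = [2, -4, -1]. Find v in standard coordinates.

The coordinates say v = 2f1 - 4f2 - f3; adding the scaled basis vectors gives [15, 11, -9].

[15, 11, -9]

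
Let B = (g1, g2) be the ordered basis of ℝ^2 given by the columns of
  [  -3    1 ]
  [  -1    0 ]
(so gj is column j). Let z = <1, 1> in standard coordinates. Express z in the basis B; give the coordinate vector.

We seek scalars with c_1 g1 + c_2 g2 = z; equivalently solve M c = z where the columns of M are g1, g2.
System: -3c_1 + c_2 = 1, -c_1 + 0c_2 = 1; solving gives c_1 = -1, c_2 = -2.
Check: -g1 - 2g2 = <1, 1>.

<-1, -2>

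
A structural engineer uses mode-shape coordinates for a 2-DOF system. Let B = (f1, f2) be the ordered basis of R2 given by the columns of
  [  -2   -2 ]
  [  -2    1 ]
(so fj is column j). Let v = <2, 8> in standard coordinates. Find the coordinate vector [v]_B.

<-3, 2>

Write v = c_1 f1 + c_2 f2 and solve for the c_i.
System: -2c_1 - 2c_2 = 2, -2c_1 + c_2 = 8; solving gives c_1 = -3, c_2 = 2.
Check: -3f1 + 2f2 = <2, 8>.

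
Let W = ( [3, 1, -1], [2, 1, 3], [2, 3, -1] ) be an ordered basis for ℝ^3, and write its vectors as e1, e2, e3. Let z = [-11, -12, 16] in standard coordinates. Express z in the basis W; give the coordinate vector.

[-3, 3, -4]

Write z = c_1 e1 + ... + c_3 e3 and solve for the c_i.
Row-reducing the augmented matrix [M | z] gives c = (-3, 3, -4).
Check: -3e1 + 3e2 - 4e3 = [-11, -12, 16].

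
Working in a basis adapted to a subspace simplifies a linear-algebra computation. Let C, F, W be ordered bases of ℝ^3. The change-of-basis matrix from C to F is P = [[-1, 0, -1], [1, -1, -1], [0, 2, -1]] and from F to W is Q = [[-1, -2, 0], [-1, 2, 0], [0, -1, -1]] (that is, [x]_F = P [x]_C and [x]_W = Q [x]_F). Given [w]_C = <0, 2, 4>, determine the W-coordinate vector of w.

First [w]_F = P [w]_C = <-4, -6, 0>.
Then [w]_W = Q [w]_F = <16, -8, 6>.

<16, -8, 6>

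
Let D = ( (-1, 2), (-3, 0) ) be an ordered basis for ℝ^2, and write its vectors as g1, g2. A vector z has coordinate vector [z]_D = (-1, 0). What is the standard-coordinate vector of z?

The coordinates say z = -g1 + 0·g2; adding the scaled basis vectors gives (1, -2).

(1, -2)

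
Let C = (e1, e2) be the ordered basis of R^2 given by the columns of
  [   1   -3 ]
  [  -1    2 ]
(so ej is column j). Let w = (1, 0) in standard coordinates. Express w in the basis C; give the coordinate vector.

(-2, -1)

We seek scalars with c_1 e1 + c_2 e2 = w; equivalently solve M c = w where the columns of M are e1, e2.
System: c_1 - 3c_2 = 1, -c_1 + 2c_2 = 0; solving gives c_1 = -2, c_2 = -1.
Check: -2e1 - e2 = (1, 0).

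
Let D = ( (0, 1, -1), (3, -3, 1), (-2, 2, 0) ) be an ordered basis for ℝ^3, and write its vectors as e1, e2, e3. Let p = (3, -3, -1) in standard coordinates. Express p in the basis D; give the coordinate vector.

(0, -1, -3)

We seek scalars with c_1 e1 + ... + c_3 e3 = p; equivalently solve M c = p where the columns of M are e1, ..., e3.
Row-reducing the augmented matrix [M | p] gives c = (0, -1, -3).
Check: 0·e1 - e2 - 3e3 = (3, -3, -1).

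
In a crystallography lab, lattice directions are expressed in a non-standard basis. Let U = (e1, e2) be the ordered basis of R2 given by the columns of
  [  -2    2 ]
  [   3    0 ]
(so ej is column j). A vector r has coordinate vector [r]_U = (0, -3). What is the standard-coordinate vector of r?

r = M [r]_U, where M has columns e1, e2.
Carrying out the matrix-vector product, r = (-6, 0).

(-6, 0)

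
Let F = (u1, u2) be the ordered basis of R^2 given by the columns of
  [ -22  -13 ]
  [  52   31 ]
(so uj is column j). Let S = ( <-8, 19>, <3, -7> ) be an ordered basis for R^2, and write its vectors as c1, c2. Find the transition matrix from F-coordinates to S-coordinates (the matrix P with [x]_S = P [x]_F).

Column j of P is [uj]_S, since P maps F-coordinates to S-coordinates.
Expressing u1 in S: u1 = 2c1 - 2c2, so column 1 of P is <2, -2>.
Doing the same for each uj gives P = [[2, 2], [-2, 1]].

[[2, 2], [-2, 1]]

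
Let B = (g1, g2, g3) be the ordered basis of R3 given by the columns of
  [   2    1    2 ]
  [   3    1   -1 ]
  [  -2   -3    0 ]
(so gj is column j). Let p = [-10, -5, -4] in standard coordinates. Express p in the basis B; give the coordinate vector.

[-4, 4, -3]

Write p = c_1 g1 + ... + c_3 g3 and solve for the c_i.
Row-reducing the augmented matrix [M | p] gives c = (-4, 4, -3).
Check: -4g1 + 4g2 - 3g3 = [-10, -5, -4].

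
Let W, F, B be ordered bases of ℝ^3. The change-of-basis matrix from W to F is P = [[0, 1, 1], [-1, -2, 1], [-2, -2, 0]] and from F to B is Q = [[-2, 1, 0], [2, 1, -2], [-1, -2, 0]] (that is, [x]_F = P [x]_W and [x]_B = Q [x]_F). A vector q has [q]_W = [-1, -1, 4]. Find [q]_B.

Composing the changes, [q]_B = Q P [q]_W.
Q P = [[-1, -4, -1], [3, 4, 3], [2, 3, -3]]; applying this to [-1, -1, 4] gives [1, 5, -17].

[1, 5, -17]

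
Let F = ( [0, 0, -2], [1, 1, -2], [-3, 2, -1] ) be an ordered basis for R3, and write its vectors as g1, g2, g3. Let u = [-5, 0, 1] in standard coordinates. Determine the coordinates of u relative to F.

Write u = c_1 g1 + ... + c_3 g3 and solve for the c_i.
Solving this 3x3 system gives c = (1, -2, 1).
Check: g1 - 2g2 + g3 = [-5, 0, 1].

[1, -2, 1]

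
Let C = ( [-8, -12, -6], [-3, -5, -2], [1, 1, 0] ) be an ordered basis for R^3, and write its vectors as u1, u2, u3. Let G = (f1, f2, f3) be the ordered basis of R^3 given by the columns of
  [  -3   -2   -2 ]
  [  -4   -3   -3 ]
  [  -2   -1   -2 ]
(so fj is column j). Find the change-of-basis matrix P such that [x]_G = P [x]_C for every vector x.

Let M have columns uj and N have columns fj. Then for every x, N [x]_G = x = M [x]_C, so P = N^(-1) M.
Since det N = -1, N^(-1) has integer entries; multiplying gives P = [[0, -1, -1], [2, 2, 0], [2, 1, 1]].

[[0, -1, -1], [2, 2, 0], [2, 1, 1]]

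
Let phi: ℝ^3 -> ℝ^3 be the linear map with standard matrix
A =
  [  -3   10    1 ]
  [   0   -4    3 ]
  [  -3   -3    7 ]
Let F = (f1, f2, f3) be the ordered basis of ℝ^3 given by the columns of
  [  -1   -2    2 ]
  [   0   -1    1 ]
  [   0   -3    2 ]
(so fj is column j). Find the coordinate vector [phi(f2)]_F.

[-3, 2, -3]

Column 2 of [phi]_F is the F-coordinate vector of phi(f2).
In standard coordinates phi(f2) = A f2 = [-7, -5, -12].
Converting to F: [-7, -5, -12] = -3f1 + 2f2 - 3f3, so the coordinate vector is [-3, 2, -3].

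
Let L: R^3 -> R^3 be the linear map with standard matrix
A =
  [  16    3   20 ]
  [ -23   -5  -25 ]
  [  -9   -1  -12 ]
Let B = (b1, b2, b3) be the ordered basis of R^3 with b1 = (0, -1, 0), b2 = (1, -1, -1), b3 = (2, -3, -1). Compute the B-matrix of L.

The j-th column of [L]_B is [L(bj)]_B.
L(b1) = A b1 = (-3, 5, 1) = 0·b1 + b2 - 2b3, so column 1 is (0, 1, -2).
Repeating for b2, b3 and assembling the columns gives [[0, 3, 3], [1, -1, 3], [-2, -3, 0]].

[[0, 3, 3], [1, -1, 3], [-2, -3, 0]]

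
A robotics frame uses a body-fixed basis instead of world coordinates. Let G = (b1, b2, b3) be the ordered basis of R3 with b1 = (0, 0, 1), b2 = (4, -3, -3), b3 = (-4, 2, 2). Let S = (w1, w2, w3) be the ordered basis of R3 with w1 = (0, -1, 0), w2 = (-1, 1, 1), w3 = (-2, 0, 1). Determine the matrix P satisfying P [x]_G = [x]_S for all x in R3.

Take x = bj: its G-coordinates are the j-th standard unit vector, so P e_j — column j of P — equals [bj]_S.
b1 = 2w1 + 2w2 - w3, giving column 1 = (2, 2, -1); repeating for each j gives P = [[2, 1, -2], [2, -2, 0], [-1, -1, 2]].

[[2, 1, -2], [2, -2, 0], [-1, -1, 2]]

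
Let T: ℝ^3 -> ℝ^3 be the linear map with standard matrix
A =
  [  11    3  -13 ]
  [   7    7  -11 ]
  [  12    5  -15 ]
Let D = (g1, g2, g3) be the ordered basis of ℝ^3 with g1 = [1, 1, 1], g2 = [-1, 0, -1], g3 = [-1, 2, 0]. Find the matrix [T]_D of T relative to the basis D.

[[1, 2, 1], [-1, -1, 3], [1, 1, 3]]

With P the matrix whose columns are g1, ..., g3, [T]_D = P^(-1) A P.
Column by column: T(g1) = A g1 = [1, 3, 2]; its D-coordinates [1, -1, 1] give column 1.
Continuing for each basis vector yields [T]_D = [[1, 2, 1], [-1, -1, 3], [1, 1, 3]].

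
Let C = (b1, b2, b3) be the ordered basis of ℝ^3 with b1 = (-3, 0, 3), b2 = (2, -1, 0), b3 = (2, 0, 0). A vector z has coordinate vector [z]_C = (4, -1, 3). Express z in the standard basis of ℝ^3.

(-8, 1, 12)

z = M [z]_C, where M has columns b1, ..., b3.
Carrying out the matrix-vector product, z = (-8, 1, 12).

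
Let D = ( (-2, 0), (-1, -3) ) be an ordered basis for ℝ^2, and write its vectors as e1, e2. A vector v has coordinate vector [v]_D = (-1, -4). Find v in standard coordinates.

v = M [v]_D, where M has columns e1, e2.
Carrying out the matrix-vector product, v = (6, 12).

(6, 12)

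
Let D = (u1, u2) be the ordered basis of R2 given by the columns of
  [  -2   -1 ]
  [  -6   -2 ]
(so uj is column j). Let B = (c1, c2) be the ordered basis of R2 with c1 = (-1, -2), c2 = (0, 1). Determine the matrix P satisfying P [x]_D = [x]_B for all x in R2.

[[2, 1], [-2, 0]]

Take x = uj: its D-coordinates are the j-th standard unit vector, so P e_j — column j of P — equals [uj]_B.
u1 = 2c1 - 2c2, giving column 1 = (2, -2); repeating for each j gives P = [[2, 1], [-2, 0]].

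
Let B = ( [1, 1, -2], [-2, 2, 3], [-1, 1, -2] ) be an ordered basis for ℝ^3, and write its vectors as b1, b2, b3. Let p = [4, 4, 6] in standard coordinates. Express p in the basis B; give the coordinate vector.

Write p = c_1 b1 + ... + c_3 b3 and solve for the c_i.
Gaussian elimination on [M | p] yields c = (4, 2, -4).
Check: 4b1 + 2b2 - 4b3 = [4, 4, 6].

[4, 2, -4]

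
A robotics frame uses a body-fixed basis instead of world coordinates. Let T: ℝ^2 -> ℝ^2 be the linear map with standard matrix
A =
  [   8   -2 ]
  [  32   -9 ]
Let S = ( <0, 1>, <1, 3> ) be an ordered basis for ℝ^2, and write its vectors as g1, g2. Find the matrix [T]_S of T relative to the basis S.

The j-th column of [T]_S is [T(gj)]_S.
T(g1) = A g1 = <-2, -9> = -3g1 - 2g2, so column 1 is <-3, -2>.
Repeating for g2 and assembling the columns gives [[-3, -1], [-2, 2]].

[[-3, -1], [-2, 2]]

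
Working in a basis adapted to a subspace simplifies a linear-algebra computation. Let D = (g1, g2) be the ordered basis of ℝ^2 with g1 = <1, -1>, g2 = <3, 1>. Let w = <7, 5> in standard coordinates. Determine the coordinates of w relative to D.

<-2, 3>

We seek scalars with c_1 g1 + c_2 g2 = w; equivalently solve M c = w where the columns of M are g1, g2.
System: c_1 + 3c_2 = 7, -c_1 + c_2 = 5; solving gives c_1 = -2, c_2 = 3.
Check: -2g1 + 3g2 = <7, 5>.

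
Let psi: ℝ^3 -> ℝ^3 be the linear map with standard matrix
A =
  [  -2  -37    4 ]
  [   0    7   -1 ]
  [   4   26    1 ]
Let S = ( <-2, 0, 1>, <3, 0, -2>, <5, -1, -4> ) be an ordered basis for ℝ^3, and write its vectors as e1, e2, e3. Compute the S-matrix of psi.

[[3, 2, 2], [3, 0, 0], [1, -2, 3]]

The j-th column of [psi]_S is [psi(ej)]_S.
psi(e1) = A e1 = <8, -1, -7> = 3e1 + 3e2 + e3, so column 1 is <3, 3, 1>.
Repeating for e2, e3 and assembling the columns gives [[3, 2, 2], [3, 0, 0], [1, -2, 3]].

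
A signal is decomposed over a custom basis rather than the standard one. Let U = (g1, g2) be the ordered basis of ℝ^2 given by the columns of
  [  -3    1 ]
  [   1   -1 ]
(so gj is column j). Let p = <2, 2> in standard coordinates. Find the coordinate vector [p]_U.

<-2, -4>

[p]_U is the unique c with M c = p, where M has columns g1, g2.
System: -3c_1 + c_2 = 2, c_1 - c_2 = 2; solving gives c_1 = -2, c_2 = -4.
Check: -2g1 - 4g2 = <2, 2>.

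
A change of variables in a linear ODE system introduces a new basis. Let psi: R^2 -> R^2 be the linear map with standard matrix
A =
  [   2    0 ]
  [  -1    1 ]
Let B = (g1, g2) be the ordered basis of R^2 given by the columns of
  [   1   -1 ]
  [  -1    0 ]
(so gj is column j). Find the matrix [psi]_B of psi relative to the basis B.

The j-th column of [psi]_B is [psi(gj)]_B.
psi(g1) = A g1 = [2, -2] = 2g1 + 0·g2, so column 1 is [2, 0].
Repeating for g2 and assembling the columns gives [[2, -1], [0, 1]].

[[2, -1], [0, 1]]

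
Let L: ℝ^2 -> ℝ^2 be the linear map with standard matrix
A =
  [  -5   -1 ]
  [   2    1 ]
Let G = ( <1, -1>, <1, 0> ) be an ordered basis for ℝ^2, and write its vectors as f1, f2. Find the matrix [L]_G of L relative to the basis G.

With P the matrix whose columns are f1, f2, [L]_G = P^(-1) A P.
Column by column: L(f1) = A f1 = <-4, 1>; its G-coordinates <-1, -3> give column 1.
Continuing for each basis vector yields [L]_G = [[-1, -2], [-3, -3]].

[[-1, -2], [-3, -3]]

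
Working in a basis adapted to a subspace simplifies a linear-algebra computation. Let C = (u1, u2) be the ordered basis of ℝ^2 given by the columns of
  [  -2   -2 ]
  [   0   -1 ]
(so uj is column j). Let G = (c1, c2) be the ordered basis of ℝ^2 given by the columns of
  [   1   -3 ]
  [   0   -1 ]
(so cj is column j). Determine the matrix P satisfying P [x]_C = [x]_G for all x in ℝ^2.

[[-2, 1], [0, 1]]

Column j of P is [uj]_G, since P maps C-coordinates to G-coordinates.
Expressing u1 in G: u1 = -2c1 + 0·c2, so column 1 of P is [-2, 0].
Doing the same for each uj gives P = [[-2, 1], [0, 1]].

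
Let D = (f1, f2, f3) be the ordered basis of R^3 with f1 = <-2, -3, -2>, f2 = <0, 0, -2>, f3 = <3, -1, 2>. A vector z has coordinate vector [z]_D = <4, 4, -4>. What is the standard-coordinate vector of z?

By definition z = 4f1 + 4f2 - 4f3.
Summing componentwise gives <-20, -8, -24>.

<-20, -8, -24>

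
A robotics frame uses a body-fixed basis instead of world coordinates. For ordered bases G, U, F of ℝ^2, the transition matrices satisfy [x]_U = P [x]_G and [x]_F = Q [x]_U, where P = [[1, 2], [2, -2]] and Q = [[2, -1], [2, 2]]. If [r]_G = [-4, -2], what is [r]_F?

[-12, -24]

Composing the changes, [r]_F = Q P [r]_G.
Q P = [[0, 6], [6, 0]]; applying this to [-4, -2] gives [-12, -24].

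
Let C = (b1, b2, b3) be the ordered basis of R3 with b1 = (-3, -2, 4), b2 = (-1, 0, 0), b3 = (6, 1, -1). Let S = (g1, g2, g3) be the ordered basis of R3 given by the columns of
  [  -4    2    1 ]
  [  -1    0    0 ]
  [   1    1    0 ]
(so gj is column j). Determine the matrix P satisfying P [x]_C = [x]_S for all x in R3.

Column j of P is [bj]_S, since P maps C-coordinates to S-coordinates.
Expressing b1 in S: b1 = 2g1 + 2g2 + g3, so column 1 of P is (2, 2, 1).
Doing the same for each bj gives P = [[2, 0, -1], [2, 0, 0], [1, -1, 2]].

[[2, 0, -1], [2, 0, 0], [1, -1, 2]]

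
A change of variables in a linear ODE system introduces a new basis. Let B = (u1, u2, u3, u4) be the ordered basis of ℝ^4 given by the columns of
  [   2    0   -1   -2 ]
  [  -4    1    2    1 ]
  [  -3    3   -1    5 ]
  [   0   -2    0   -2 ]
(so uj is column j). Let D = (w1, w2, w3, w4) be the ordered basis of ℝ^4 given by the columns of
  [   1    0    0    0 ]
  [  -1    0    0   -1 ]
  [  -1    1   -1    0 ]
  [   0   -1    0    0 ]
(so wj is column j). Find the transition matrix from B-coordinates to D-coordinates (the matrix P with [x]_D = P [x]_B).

[[2, 0, -1, -2], [0, 2, 0, 2], [1, -1, 2, -1], [2, -1, -1, 1]]

Let M have columns uj and N have columns wj. Then for every x, N [x]_D = x = M [x]_B, so P = N^(-1) M.
Since det N = 1, N^(-1) has integer entries; multiplying gives P = [[2, 0, -1, -2], [0, 2, 0, 2], [1, -1, 2, -1], [2, -1, -1, 1]].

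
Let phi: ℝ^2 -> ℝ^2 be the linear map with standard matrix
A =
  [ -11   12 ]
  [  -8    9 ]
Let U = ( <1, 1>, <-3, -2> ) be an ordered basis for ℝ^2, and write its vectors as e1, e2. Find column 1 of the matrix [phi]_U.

<1, 0>

Column 1 of [phi]_U is the U-coordinate vector of phi(e1).
In standard coordinates phi(e1) = A e1 = <1, 1>.
Converting to U: <1, 1> = e1 + 0·e2, so the coordinate vector is <1, 0>.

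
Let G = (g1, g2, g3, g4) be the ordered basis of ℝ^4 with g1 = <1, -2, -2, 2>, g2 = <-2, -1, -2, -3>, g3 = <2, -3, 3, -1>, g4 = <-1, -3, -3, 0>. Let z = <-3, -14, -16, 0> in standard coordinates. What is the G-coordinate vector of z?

Write z = c_1 g1 + ... + c_4 g4 and solve for the c_i.
Gaussian elimination on [M | z] yields c = (3, 2, 0, 2).
Check: 3g1 + 2g2 + 0·g3 + 2g4 = <-3, -14, -16, 0>.

<3, 2, 0, 2>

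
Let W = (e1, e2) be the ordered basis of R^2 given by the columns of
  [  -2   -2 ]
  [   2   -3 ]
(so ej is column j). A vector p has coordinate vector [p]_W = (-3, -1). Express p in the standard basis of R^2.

By definition p = -3e1 - e2.
Summing componentwise gives (8, -3).

(8, -3)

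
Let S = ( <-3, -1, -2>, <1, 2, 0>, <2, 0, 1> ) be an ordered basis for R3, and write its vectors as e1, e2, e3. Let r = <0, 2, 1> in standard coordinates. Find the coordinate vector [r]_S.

<-2, 0, -3>

Write r = c_1 e1 + ... + c_3 e3 and solve for the c_i.
Solving this 3x3 system gives c = (-2, 0, -3).
Check: -2e1 + 0·e2 - 3e3 = <0, 2, 1>.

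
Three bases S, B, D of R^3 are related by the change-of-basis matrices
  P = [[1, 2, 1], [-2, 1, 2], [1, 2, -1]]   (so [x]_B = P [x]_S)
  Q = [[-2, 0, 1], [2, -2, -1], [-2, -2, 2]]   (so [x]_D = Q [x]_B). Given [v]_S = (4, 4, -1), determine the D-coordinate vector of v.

First [v]_B = P [v]_S = (11, -6, 13).
Then [v]_D = Q [v]_B = (-9, 21, 16).

(-9, 21, 16)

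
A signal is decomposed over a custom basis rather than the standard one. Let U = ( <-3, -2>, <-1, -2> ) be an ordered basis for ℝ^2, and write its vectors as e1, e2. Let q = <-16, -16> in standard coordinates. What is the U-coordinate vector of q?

Write q = c_1 e1 + c_2 e2 and solve for the c_i.
System: -3c_1 - c_2 = -16, -2c_1 - 2c_2 = -16; solving gives c_1 = 4, c_2 = 4.
Check: 4e1 + 4e2 = <-16, -16>.

<4, 4>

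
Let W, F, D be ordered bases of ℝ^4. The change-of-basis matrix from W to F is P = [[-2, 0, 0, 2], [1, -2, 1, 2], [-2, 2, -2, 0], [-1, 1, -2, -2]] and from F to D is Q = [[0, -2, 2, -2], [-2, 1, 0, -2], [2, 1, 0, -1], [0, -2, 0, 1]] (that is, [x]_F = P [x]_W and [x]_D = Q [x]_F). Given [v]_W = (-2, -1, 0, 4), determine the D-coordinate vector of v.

Apply P to get F-coordinates (12, 8, 2, -7), then Q to get D-coordinates.
The result is [v]_D = (2, -2, 39, -23).

(2, -2, 39, -23)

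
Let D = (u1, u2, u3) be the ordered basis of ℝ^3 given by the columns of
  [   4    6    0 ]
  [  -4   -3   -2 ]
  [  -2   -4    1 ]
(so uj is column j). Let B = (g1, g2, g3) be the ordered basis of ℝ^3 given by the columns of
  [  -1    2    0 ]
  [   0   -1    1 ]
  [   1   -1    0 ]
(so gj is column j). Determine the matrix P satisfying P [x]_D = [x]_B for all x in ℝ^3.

[[0, -2, 2], [2, 2, 1], [-2, -1, -1]]

Let M have columns uj and N have columns gj. Then for every x, N [x]_B = x = M [x]_D, so P = N^(-1) M.
Since det N = 1, N^(-1) has integer entries; multiplying gives P = [[0, -2, 2], [2, 2, 1], [-2, -1, -1]].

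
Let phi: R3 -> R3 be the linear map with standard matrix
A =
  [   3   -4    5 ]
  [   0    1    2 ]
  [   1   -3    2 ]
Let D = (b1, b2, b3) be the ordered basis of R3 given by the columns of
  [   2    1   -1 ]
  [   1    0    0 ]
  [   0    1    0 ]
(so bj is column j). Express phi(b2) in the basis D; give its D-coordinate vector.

Column 2 of [phi]_D is the D-coordinate vector of phi(b2).
In standard coordinates phi(b2) = A b2 = [8, 2, 3].
Converting to D: [8, 2, 3] = 2b1 + 3b2 - b3, so the coordinate vector is [2, 3, -1].

[2, 3, -1]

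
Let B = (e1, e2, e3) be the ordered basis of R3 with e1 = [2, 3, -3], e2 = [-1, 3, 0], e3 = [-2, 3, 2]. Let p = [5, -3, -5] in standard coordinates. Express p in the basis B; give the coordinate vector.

[1, -1, -1]

[p]_B is the unique c with M c = p, where M has columns e1, ..., e3.
Gaussian elimination on [M | p] yields c = (1, -1, -1).
Check: e1 - e2 - e3 = [5, -3, -5].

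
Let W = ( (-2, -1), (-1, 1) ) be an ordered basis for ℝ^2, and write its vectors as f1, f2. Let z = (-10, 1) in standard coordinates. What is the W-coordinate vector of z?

[z]_W is the unique c with M c = z, where M has columns f1, f2.
System: -2c_1 - c_2 = -10, -c_1 + c_2 = 1; solving gives c_1 = 3, c_2 = 4.
Check: 3f1 + 4f2 = (-10, 1).

(3, 4)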